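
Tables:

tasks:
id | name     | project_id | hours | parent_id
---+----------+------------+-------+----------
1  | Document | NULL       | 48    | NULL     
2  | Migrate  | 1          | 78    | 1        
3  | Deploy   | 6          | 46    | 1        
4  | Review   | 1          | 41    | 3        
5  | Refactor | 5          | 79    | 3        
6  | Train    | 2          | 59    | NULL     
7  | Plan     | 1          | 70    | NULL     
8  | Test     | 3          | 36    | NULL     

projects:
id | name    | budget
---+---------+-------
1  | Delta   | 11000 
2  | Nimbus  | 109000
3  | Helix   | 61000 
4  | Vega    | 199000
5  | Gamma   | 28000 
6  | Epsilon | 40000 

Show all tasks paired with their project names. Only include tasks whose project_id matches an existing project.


INNER JOIN keeps only tasks rows whose project_id matches an id in projects. Walk through each task:
  - task 1 (Document): project_id=NULL, no match -> dropped
  - task 2 (Migrate): project_id=1 -> matches Delta
  - task 3 (Deploy): project_id=6 -> matches Epsilon
  - task 4 (Review): project_id=1 -> matches Delta
  - task 5 (Refactor): project_id=5 -> matches Gamma
  - task 6 (Train): project_id=2 -> matches Nimbus
  - task 7 (Plan): project_id=1 -> matches Delta
  - task 8 (Test): project_id=3 -> matches Helix
So 1 of 8 rows is dropped.

SQL:
SELECT a.name, b.name AS project
FROM tasks a
INNER JOIN projects b ON a.project_id = b.id

Result:
name     | project
---------+--------
Migrate  | Delta  
Deploy   | Epsilon
Review   | Delta  
Refactor | Gamma  
Train    | Nimbus 
Plan     | Delta  
Test     | Helix  


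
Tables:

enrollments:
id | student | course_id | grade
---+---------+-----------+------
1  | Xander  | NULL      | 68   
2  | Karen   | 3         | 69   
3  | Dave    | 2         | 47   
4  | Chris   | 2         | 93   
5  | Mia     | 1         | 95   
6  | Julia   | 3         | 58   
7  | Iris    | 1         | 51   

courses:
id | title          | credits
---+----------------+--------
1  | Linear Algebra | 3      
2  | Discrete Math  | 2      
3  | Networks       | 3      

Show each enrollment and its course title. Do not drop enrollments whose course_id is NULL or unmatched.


LEFT JOIN keeps every row from enrollments (the left table); where course_id has no match in courses, the course columns become NULL. Walk through each enrollment:
  - enrollment 1 (Xander): course_id=NULL, no match -> kept with NULL
  - enrollment 2 (Karen): course_id=3 -> matches Networks
  - enrollment 3 (Dave): course_id=2 -> matches Discrete Math
  - enrollment 4 (Chris): course_id=2 -> matches Discrete Math
  - enrollment 5 (Mia): course_id=1 -> matches Linear Algebra
  - enrollment 6 (Julia): course_id=3 -> matches Networks
  - enrollment 7 (Iris): course_id=1 -> matches Linear Algebra
All 7 rows appear; 1 has NULL course.

SQL:
SELECT a.student, b.title AS course
FROM enrollments a
LEFT JOIN courses b ON a.course_id = b.id

Result:
student | course        
--------+---------------
Xander  | NULL          
Karen   | Networks      
Dave    | Discrete Math 
Chris   | Discrete Math 
Mia     | Linear Algebra
Julia   | Networks      
Iris    | Linear Algebra


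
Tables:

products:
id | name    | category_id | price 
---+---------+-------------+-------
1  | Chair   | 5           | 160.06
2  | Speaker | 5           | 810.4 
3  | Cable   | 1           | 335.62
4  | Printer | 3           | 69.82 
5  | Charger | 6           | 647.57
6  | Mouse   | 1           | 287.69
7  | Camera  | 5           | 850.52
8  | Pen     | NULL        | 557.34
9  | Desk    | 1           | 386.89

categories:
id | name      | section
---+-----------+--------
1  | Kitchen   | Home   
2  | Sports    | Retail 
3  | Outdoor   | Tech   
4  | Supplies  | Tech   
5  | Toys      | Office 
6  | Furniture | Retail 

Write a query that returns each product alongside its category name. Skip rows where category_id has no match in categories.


INNER JOIN keeps only products rows whose category_id matches an id in categories. Walk through each product:
  - product 1 (Chair): category_id=5 -> matches Toys
  - product 2 (Speaker): category_id=5 -> matches Toys
  - product 3 (Cable): category_id=1 -> matches Kitchen
  - product 4 (Printer): category_id=3 -> matches Outdoor
  - product 5 (Charger): category_id=6 -> matches Furniture
  - product 6 (Mouse): category_id=1 -> matches Kitchen
  - product 7 (Camera): category_id=5 -> matches Toys
  - product 8 (Pen): category_id=NULL, no match -> dropped
  - product 9 (Desk): category_id=1 -> matches Kitchen
So 1 of 9 rows is dropped.

SQL:
SELECT a.name, b.name AS category
FROM products a
INNER JOIN categories b ON a.category_id = b.id

Result:
name    | category 
--------+----------
Chair   | Toys     
Speaker | Toys     
Cable   | Kitchen  
Printer | Outdoor  
Charger | Furniture
Mouse   | Kitchen  
Camera  | Toys     
Desk    | Kitchen  


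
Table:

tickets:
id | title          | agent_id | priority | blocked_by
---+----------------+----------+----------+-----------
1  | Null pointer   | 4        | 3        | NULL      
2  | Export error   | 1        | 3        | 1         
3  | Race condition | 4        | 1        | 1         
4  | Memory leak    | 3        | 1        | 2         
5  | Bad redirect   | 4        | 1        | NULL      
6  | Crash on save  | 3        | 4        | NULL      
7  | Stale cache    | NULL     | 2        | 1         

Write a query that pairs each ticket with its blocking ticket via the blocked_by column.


This is a self-join: tickets is joined to a second copy of itself, matching each row's blocked_by to another row's id. Use LEFT JOIN so rows with blocked_by=NULL are kept.
  - ticket 1 (Null pointer): blocked_by=NULL -> NULL
  - ticket 2 (Export error): blocked_by=1 -> Null pointer
  - ticket 3 (Race condition): blocked_by=1 -> Null pointer
  - ticket 4 (Memory leak): blocked_by=2 -> Export error
  - ticket 5 (Bad redirect): blocked_by=NULL -> NULL
  - ticket 6 (Crash on save): blocked_by=NULL -> NULL
  - ticket 7 (Stale cache): blocked_by=1 -> Null pointer

SQL:
SELECT a.title AS item, b.title AS blocked_by
FROM tickets a
LEFT JOIN tickets b ON a.blocked_by = b.id

Result:
item           | blocked_by  
---------------+-------------
Null pointer   | NULL        
Export error   | Null pointer
Race condition | Null pointer
Memory leak    | Export error
Bad redirect   | NULL        
Crash on save  | NULL        
Stale cache    | Null pointer


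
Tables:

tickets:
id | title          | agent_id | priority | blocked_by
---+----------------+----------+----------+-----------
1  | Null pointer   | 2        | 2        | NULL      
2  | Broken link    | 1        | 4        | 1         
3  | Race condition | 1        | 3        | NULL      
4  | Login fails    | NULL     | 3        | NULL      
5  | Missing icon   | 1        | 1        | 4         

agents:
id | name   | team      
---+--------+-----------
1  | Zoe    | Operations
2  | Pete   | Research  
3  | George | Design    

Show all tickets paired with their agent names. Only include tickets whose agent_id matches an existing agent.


INNER JOIN keeps only tickets rows whose agent_id matches an id in agents. Walk through each ticket:
  - ticket 1 (Null pointer): agent_id=2 -> matches Pete
  - ticket 2 (Broken link): agent_id=1 -> matches Zoe
  - ticket 3 (Race condition): agent_id=1 -> matches Zoe
  - ticket 4 (Login fails): agent_id=NULL, no match -> dropped
  - ticket 5 (Missing icon): agent_id=1 -> matches Zoe
So 1 of 5 rows is dropped.

SQL:
SELECT a.title, b.name AS agent
FROM tickets a
INNER JOIN agents b ON a.agent_id = b.id

Result:
title          | agent
---------------+------
Null pointer   | Pete 
Broken link    | Zoe  
Race condition | Zoe  
Missing icon   | Zoe  


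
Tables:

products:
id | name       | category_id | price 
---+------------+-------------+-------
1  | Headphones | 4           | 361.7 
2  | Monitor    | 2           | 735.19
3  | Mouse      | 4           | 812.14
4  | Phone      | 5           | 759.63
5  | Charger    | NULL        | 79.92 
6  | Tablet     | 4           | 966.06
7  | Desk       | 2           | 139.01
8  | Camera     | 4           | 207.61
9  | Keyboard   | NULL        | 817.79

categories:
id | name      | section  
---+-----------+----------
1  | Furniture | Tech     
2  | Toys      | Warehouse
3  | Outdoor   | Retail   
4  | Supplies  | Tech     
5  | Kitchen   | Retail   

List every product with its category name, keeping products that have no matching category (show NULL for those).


LEFT JOIN keeps every row from products (the left table); where category_id has no match in categories, the category columns become NULL. Walk through each product:
  - product 1 (Headphones): category_id=4 -> matches Supplies
  - product 2 (Monitor): category_id=2 -> matches Toys
  - product 3 (Mouse): category_id=4 -> matches Supplies
  - product 4 (Phone): category_id=5 -> matches Kitchen
  - product 5 (Charger): category_id=NULL, no match -> kept with NULL
  - product 6 (Tablet): category_id=4 -> matches Supplies
  - product 7 (Desk): category_id=2 -> matches Toys
  - product 8 (Camera): category_id=4 -> matches Supplies
  - product 9 (Keyboard): category_id=NULL, no match -> kept with NULL
All 9 rows appear; 2 have NULL category.

SQL:
SELECT a.name, b.name AS category
FROM products a
LEFT JOIN categories b ON a.category_id = b.id

Result:
name       | category
-----------+---------
Headphones | Supplies
Monitor    | Toys    
Mouse      | Supplies
Phone      | Kitchen 
Charger    | NULL    
Tablet     | Supplies
Desk       | Toys    
Camera     | Supplies
Keyboard   | NULL    


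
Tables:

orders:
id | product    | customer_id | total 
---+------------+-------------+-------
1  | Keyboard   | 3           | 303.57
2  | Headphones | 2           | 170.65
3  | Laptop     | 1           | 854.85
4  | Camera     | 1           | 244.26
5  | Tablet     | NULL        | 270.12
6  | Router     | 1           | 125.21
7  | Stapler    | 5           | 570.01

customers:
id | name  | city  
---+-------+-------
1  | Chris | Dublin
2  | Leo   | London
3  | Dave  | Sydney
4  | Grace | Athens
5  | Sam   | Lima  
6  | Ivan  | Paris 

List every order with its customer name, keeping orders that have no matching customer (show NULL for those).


LEFT JOIN keeps every row from orders (the left table); where customer_id has no match in customers, the customer columns become NULL. Walk through each order:
  - order 1 (Keyboard): customer_id=3 -> matches Dave
  - order 2 (Headphones): customer_id=2 -> matches Leo
  - order 3 (Laptop): customer_id=1 -> matches Chris
  - order 4 (Camera): customer_id=1 -> matches Chris
  - order 5 (Tablet): customer_id=NULL, no match -> kept with NULL
  - order 6 (Router): customer_id=1 -> matches Chris
  - order 7 (Stapler): customer_id=5 -> matches Sam
All 7 rows appear; 1 has NULL customer.

SQL:
SELECT a.product, b.name AS customer
FROM orders a
LEFT JOIN customers b ON a.customer_id = b.id

Result:
product    | customer
-----------+---------
Keyboard   | Dave    
Headphones | Leo     
Laptop     | Chris   
Camera     | Chris   
Tablet     | NULL    
Router     | Chris   
Stapler    | Sam     


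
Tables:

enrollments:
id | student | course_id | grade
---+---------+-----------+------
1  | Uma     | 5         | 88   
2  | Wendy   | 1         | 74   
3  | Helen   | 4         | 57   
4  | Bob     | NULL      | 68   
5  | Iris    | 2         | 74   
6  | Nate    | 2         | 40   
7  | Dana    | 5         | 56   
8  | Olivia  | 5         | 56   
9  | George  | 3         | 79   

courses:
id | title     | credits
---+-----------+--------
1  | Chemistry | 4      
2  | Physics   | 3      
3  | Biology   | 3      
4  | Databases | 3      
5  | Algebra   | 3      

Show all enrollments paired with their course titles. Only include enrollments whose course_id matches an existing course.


INNER JOIN keeps only enrollments rows whose course_id matches an id in courses. Walk through each enrollment:
  - enrollment 1 (Uma): course_id=5 -> matches Algebra
  - enrollment 2 (Wendy): course_id=1 -> matches Chemistry
  - enrollment 3 (Helen): course_id=4 -> matches Databases
  - enrollment 4 (Bob): course_id=NULL, no match -> dropped
  - enrollment 5 (Iris): course_id=2 -> matches Physics
  - enrollment 6 (Nate): course_id=2 -> matches Physics
  - enrollment 7 (Dana): course_id=5 -> matches Algebra
  - enrollment 8 (Olivia): course_id=5 -> matches Algebra
  - enrollment 9 (George): course_id=3 -> matches Biology
So 1 of 9 rows is dropped.

SQL:
SELECT a.student, b.title AS course
FROM enrollments a
INNER JOIN courses b ON a.course_id = b.id

Result:
student | course   
--------+----------
Uma     | Algebra  
Wendy   | Chemistry
Helen   | Databases
Iris    | Physics  
Nate    | Physics  
Dana    | Algebra  
Olivia  | Algebra  
George  | Biology  


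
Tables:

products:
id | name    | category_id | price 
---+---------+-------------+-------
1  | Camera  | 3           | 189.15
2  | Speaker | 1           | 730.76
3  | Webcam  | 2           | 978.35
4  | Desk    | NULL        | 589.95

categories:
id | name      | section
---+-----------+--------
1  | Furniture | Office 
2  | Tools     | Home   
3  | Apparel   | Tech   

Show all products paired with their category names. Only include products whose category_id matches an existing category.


INNER JOIN keeps only products rows whose category_id matches an id in categories. Walk through each product:
  - product 1 (Camera): category_id=3 -> matches Apparel
  - product 2 (Speaker): category_id=1 -> matches Furniture
  - product 3 (Webcam): category_id=2 -> matches Tools
  - product 4 (Desk): category_id=NULL, no match -> dropped
So 1 of 4 rows is dropped.

SQL:
SELECT a.name, b.name AS category
FROM products a
INNER JOIN categories b ON a.category_id = b.id

Result:
name    | category 
--------+----------
Camera  | Apparel  
Speaker | Furniture
Webcam  | Tools    


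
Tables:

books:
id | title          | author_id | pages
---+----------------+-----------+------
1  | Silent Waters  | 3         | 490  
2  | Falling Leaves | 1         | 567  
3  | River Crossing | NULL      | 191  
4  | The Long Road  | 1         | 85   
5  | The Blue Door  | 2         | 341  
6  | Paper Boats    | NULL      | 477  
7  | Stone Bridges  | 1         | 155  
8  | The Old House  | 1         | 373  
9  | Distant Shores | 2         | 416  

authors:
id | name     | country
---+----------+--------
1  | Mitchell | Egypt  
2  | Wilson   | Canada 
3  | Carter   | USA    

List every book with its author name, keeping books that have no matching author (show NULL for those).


LEFT JOIN keeps every row from books (the left table); where author_id has no match in authors, the author columns become NULL. Walk through each book:
  - book 1 (Silent Waters): author_id=3 -> matches Carter
  - book 2 (Falling Leaves): author_id=1 -> matches Mitchell
  - book 3 (River Crossing): author_id=NULL, no match -> kept with NULL
  - book 4 (The Long Road): author_id=1 -> matches Mitchell
  - book 5 (The Blue Door): author_id=2 -> matches Wilson
  - book 6 (Paper Boats): author_id=NULL, no match -> kept with NULL
  - book 7 (Stone Bridges): author_id=1 -> matches Mitchell
  - book 8 (The Old House): author_id=1 -> matches Mitchell
  - book 9 (Distant Shores): author_id=2 -> matches Wilson
All 9 rows appear; 2 have NULL author.

SQL:
SELECT a.title, b.name AS author
FROM books a
LEFT JOIN authors b ON a.author_id = b.id

Result:
title          | author  
---------------+---------
Silent Waters  | Carter  
Falling Leaves | Mitchell
River Crossing | NULL    
The Long Road  | Mitchell
The Blue Door  | Wilson  
Paper Boats    | NULL    
Stone Bridges  | Mitchell
The Old House  | Mitchell
Distant Shores | Wilson  


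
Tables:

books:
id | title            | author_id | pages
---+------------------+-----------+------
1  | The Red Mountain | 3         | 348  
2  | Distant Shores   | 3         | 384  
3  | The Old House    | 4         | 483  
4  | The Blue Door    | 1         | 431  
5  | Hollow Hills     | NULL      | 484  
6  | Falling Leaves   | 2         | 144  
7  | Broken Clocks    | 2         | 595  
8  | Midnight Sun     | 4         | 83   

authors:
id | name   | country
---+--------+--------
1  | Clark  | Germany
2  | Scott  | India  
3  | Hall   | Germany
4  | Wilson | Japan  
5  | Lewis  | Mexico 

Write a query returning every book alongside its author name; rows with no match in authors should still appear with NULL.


LEFT JOIN keeps every row from books (the left table); where author_id has no match in authors, the author columns become NULL. Walk through each book:
  - book 1 (The Red Mountain): author_id=3 -> matches Hall
  - book 2 (Distant Shores): author_id=3 -> matches Hall
  - book 3 (The Old House): author_id=4 -> matches Wilson
  - book 4 (The Blue Door): author_id=1 -> matches Clark
  - book 5 (Hollow Hills): author_id=NULL, no match -> kept with NULL
  - book 6 (Falling Leaves): author_id=2 -> matches Scott
  - book 7 (Broken Clocks): author_id=2 -> matches Scott
  - book 8 (Midnight Sun): author_id=4 -> matches Wilson
All 8 rows appear; 1 has NULL author.

SQL:
SELECT a.title, b.name AS author
FROM books a
LEFT JOIN authors b ON a.author_id = b.id

Result:
title            | author
-----------------+-------
The Red Mountain | Hall  
Distant Shores   | Hall  
The Old House    | Wilson
The Blue Door    | Clark 
Hollow Hills     | NULL  
Falling Leaves   | Scott 
Broken Clocks    | Scott 
Midnight Sun     | Wilson


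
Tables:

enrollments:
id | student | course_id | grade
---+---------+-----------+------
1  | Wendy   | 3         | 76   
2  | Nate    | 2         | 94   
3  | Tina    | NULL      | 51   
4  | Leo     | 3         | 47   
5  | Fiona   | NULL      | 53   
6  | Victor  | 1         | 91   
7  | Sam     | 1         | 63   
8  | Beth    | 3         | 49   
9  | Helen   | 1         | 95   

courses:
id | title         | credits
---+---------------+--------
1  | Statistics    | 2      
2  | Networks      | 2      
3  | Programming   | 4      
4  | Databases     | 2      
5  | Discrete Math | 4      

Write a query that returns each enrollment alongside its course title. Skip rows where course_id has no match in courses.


INNER JOIN keeps only enrollments rows whose course_id matches an id in courses. Walk through each enrollment:
  - enrollment 1 (Wendy): course_id=3 -> matches Programming
  - enrollment 2 (Nate): course_id=2 -> matches Networks
  - enrollment 3 (Tina): course_id=NULL, no match -> dropped
  - enrollment 4 (Leo): course_id=3 -> matches Programming
  - enrollment 5 (Fiona): course_id=NULL, no match -> dropped
  - enrollment 6 (Victor): course_id=1 -> matches Statistics
  - enrollment 7 (Sam): course_id=1 -> matches Statistics
  - enrollment 8 (Beth): course_id=3 -> matches Programming
  - enrollment 9 (Helen): course_id=1 -> matches Statistics
So 2 of 9 rows are dropped.

SQL:
SELECT a.student, b.title AS course
FROM enrollments a
INNER JOIN courses b ON a.course_id = b.id

Result:
student | course     
--------+------------
Wendy   | Programming
Nate    | Networks   
Leo     | Programming
Victor  | Statistics 
Sam     | Statistics 
Beth    | Programming
Helen   | Statistics 


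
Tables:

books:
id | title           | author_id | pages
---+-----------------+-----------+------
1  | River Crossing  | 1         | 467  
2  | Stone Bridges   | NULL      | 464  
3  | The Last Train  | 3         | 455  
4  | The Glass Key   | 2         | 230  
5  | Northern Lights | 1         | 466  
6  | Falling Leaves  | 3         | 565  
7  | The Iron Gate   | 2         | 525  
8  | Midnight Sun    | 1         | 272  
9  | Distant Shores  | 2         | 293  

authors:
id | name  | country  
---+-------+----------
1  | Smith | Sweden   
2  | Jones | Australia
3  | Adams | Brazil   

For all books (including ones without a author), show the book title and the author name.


LEFT JOIN keeps every row from books (the left table); where author_id has no match in authors, the author columns become NULL. Walk through each book:
  - book 1 (River Crossing): author_id=1 -> matches Smith
  - book 2 (Stone Bridges): author_id=NULL, no match -> kept with NULL
  - book 3 (The Last Train): author_id=3 -> matches Adams
  - book 4 (The Glass Key): author_id=2 -> matches Jones
  - book 5 (Northern Lights): author_id=1 -> matches Smith
  - book 6 (Falling Leaves): author_id=3 -> matches Adams
  - book 7 (The Iron Gate): author_id=2 -> matches Jones
  - book 8 (Midnight Sun): author_id=1 -> matches Smith
  - book 9 (Distant Shores): author_id=2 -> matches Jones
All 9 rows appear; 1 has NULL author.

SQL:
SELECT a.title, b.name AS author
FROM books a
LEFT JOIN authors b ON a.author_id = b.id

Result:
title           | author
----------------+-------
River Crossing  | Smith 
Stone Bridges   | NULL  
The Last Train  | Adams 
The Glass Key   | Jones 
Northern Lights | Smith 
Falling Leaves  | Adams 
The Iron Gate   | Jones 
Midnight Sun    | Smith 
Distant Shores  | Jones 


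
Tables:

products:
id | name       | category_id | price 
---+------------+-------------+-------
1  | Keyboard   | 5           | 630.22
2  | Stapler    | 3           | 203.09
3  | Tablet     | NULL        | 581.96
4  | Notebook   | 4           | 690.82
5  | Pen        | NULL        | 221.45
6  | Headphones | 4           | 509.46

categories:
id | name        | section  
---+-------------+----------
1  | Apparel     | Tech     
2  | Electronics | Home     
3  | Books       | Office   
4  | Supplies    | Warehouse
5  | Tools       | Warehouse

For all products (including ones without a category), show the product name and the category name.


LEFT JOIN keeps every row from products (the left table); where category_id has no match in categories, the category columns become NULL. Walk through each product:
  - product 1 (Keyboard): category_id=5 -> matches Tools
  - product 2 (Stapler): category_id=3 -> matches Books
  - product 3 (Tablet): category_id=NULL, no match -> kept with NULL
  - product 4 (Notebook): category_id=4 -> matches Supplies
  - product 5 (Pen): category_id=NULL, no match -> kept with NULL
  - product 6 (Headphones): category_id=4 -> matches Supplies
All 6 rows appear; 2 have NULL category.

SQL:
SELECT a.name, b.name AS category
FROM products a
LEFT JOIN categories b ON a.category_id = b.id

Result:
name       | category
-----------+---------
Keyboard   | Tools   
Stapler    | Books   
Tablet     | NULL    
Notebook   | Supplies
Pen        | NULL    
Headphones | Supplies


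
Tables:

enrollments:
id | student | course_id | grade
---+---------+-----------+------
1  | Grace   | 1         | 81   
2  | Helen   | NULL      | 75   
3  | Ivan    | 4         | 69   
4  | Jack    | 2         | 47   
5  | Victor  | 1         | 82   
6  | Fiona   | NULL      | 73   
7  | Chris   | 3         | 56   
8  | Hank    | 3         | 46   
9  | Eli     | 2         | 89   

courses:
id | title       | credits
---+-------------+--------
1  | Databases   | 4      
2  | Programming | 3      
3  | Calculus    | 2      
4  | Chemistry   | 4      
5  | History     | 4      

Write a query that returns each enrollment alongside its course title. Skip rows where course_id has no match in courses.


INNER JOIN keeps only enrollments rows whose course_id matches an id in courses. Walk through each enrollment:
  - enrollment 1 (Grace): course_id=1 -> matches Databases
  - enrollment 2 (Helen): course_id=NULL, no match -> dropped
  - enrollment 3 (Ivan): course_id=4 -> matches Chemistry
  - enrollment 4 (Jack): course_id=2 -> matches Programming
  - enrollment 5 (Victor): course_id=1 -> matches Databases
  - enrollment 6 (Fiona): course_id=NULL, no match -> dropped
  - enrollment 7 (Chris): course_id=3 -> matches Calculus
  - enrollment 8 (Hank): course_id=3 -> matches Calculus
  - enrollment 9 (Eli): course_id=2 -> matches Programming
So 2 of 9 rows are dropped.

SQL:
SELECT a.student, b.title AS course
FROM enrollments a
INNER JOIN courses b ON a.course_id = b.id

Result:
student | course     
--------+------------
Grace   | Databases  
Ivan    | Chemistry  
Jack    | Programming
Victor  | Databases  
Chris   | Calculus   
Hank    | Calculus   
Eli     | Programming


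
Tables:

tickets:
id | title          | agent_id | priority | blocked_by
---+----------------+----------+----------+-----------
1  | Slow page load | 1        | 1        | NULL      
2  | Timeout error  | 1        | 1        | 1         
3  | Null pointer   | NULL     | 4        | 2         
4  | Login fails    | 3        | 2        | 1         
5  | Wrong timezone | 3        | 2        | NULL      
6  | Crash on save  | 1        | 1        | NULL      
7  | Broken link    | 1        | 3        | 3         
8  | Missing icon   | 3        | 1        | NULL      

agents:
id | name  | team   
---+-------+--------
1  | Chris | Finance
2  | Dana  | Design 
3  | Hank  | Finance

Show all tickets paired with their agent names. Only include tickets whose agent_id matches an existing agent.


INNER JOIN keeps only tickets rows whose agent_id matches an id in agents. Walk through each ticket:
  - ticket 1 (Slow page load): agent_id=1 -> matches Chris
  - ticket 2 (Timeout error): agent_id=1 -> matches Chris
  - ticket 3 (Null pointer): agent_id=NULL, no match -> dropped
  - ticket 4 (Login fails): agent_id=3 -> matches Hank
  - ticket 5 (Wrong timezone): agent_id=3 -> matches Hank
  - ticket 6 (Crash on save): agent_id=1 -> matches Chris
  - ticket 7 (Broken link): agent_id=1 -> matches Chris
  - ticket 8 (Missing icon): agent_id=3 -> matches Hank
So 1 of 8 rows is dropped.

SQL:
SELECT a.title, b.name AS agent
FROM tickets a
INNER JOIN agents b ON a.agent_id = b.id

Result:
title          | agent
---------------+------
Slow page load | Chris
Timeout error  | Chris
Login fails    | Hank 
Wrong timezone | Hank 
Crash on save  | Chris
Broken link    | Chris
Missing icon   | Hank 


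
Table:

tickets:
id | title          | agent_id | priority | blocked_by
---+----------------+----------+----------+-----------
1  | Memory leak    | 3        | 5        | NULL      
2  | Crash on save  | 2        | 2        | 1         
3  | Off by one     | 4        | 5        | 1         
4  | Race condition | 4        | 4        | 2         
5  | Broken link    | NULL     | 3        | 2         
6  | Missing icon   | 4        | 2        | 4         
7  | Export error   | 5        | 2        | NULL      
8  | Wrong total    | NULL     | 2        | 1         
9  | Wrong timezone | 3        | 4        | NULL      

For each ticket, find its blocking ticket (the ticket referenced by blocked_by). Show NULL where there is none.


This is a self-join: tickets is joined to a second copy of itself, matching each row's blocked_by to another row's id. Use LEFT JOIN so rows with blocked_by=NULL are kept.
  - ticket 1 (Memory leak): blocked_by=NULL -> NULL
  - ticket 2 (Crash on save): blocked_by=1 -> Memory leak
  - ticket 3 (Off by one): blocked_by=1 -> Memory leak
  - ticket 4 (Race condition): blocked_by=2 -> Crash on save
  - ticket 5 (Broken link): blocked_by=2 -> Crash on save
  - ticket 6 (Missing icon): blocked_by=4 -> Race condition
  - ticket 7 (Export error): blocked_by=NULL -> NULL
  - ticket 8 (Wrong total): blocked_by=1 -> Memory leak
  - ticket 9 (Wrong timezone): blocked_by=NULL -> NULL

SQL:
SELECT a.title AS item, b.title AS blocked_by
FROM tickets a
LEFT JOIN tickets b ON a.blocked_by = b.id

Result:
item           | blocked_by    
---------------+---------------
Memory leak    | NULL          
Crash on save  | Memory leak   
Off by one     | Memory leak   
Race condition | Crash on save 
Broken link    | Crash on save 
Missing icon   | Race condition
Export error   | NULL          
Wrong total    | Memory leak   
Wrong timezone | NULL          


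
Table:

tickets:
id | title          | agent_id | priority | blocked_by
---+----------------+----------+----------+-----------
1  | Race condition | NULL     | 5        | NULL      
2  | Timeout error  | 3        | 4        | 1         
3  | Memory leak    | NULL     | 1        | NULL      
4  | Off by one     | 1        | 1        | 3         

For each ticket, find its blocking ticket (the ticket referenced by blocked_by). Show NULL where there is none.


This is a self-join: tickets is joined to a second copy of itself, matching each row's blocked_by to another row's id. Use LEFT JOIN so rows with blocked_by=NULL are kept.
  - ticket 1 (Race condition): blocked_by=NULL -> NULL
  - ticket 2 (Timeout error): blocked_by=1 -> Race condition
  - ticket 3 (Memory leak): blocked_by=NULL -> NULL
  - ticket 4 (Off by one): blocked_by=3 -> Memory leak

SQL:
SELECT a.title AS item, b.title AS blocked_by
FROM tickets a
LEFT JOIN tickets b ON a.blocked_by = b.id

Result:
item           | blocked_by    
---------------+---------------
Race condition | NULL          
Timeout error  | Race condition
Memory leak    | NULL          
Off by one     | Memory leak   


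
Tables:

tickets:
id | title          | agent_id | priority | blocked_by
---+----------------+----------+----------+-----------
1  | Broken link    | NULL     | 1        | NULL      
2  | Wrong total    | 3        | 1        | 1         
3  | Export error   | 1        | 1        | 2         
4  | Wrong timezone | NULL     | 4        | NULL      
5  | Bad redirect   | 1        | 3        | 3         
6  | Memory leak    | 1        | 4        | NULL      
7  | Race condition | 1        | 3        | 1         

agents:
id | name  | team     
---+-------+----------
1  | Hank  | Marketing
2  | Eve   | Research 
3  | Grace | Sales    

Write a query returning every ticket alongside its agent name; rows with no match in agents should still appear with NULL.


LEFT JOIN keeps every row from tickets (the left table); where agent_id has no match in agents, the agent columns become NULL. Walk through each ticket:
  - ticket 1 (Broken link): agent_id=NULL, no match -> kept with NULL
  - ticket 2 (Wrong total): agent_id=3 -> matches Grace
  - ticket 3 (Export error): agent_id=1 -> matches Hank
  - ticket 4 (Wrong timezone): agent_id=NULL, no match -> kept with NULL
  - ticket 5 (Bad redirect): agent_id=1 -> matches Hank
  - ticket 6 (Memory leak): agent_id=1 -> matches Hank
  - ticket 7 (Race condition): agent_id=1 -> matches Hank
All 7 rows appear; 2 have NULL agent.

SQL:
SELECT a.title, b.name AS agent
FROM tickets a
LEFT JOIN agents b ON a.agent_id = b.id

Result:
title          | agent
---------------+------
Broken link    | NULL 
Wrong total    | Grace
Export error   | Hank 
Wrong timezone | NULL 
Bad redirect   | Hank 
Memory leak    | Hank 
Race condition | Hank 


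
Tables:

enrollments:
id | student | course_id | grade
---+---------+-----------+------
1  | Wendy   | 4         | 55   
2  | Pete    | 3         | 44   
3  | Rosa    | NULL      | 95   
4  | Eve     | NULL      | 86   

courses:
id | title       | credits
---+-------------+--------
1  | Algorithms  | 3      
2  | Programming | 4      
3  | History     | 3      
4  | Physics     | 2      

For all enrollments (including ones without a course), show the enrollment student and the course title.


LEFT JOIN keeps every row from enrollments (the left table); where course_id has no match in courses, the course columns become NULL. Walk through each enrollment:
  - enrollment 1 (Wendy): course_id=4 -> matches Physics
  - enrollment 2 (Pete): course_id=3 -> matches History
  - enrollment 3 (Rosa): course_id=NULL, no match -> kept with NULL
  - enrollment 4 (Eve): course_id=NULL, no match -> kept with NULL
All 4 rows appear; 2 have NULL course.

SQL:
SELECT a.student, b.title AS course
FROM enrollments a
LEFT JOIN courses b ON a.course_id = b.id

Result:
student | course 
--------+--------
Wendy   | Physics
Pete    | History
Rosa    | NULL   
Eve     | NULL   


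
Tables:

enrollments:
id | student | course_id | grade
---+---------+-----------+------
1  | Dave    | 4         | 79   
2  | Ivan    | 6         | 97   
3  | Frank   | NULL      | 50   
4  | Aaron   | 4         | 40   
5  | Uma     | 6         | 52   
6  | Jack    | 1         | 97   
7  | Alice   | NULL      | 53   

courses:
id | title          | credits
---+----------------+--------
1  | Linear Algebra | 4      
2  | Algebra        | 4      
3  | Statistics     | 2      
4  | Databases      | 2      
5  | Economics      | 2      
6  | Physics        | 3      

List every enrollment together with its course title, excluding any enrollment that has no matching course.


INNER JOIN keeps only enrollments rows whose course_id matches an id in courses. Walk through each enrollment:
  - enrollment 1 (Dave): course_id=4 -> matches Databases
  - enrollment 2 (Ivan): course_id=6 -> matches Physics
  - enrollment 3 (Frank): course_id=NULL, no match -> dropped
  - enrollment 4 (Aaron): course_id=4 -> matches Databases
  - enrollment 5 (Uma): course_id=6 -> matches Physics
  - enrollment 6 (Jack): course_id=1 -> matches Linear Algebra
  - enrollment 7 (Alice): course_id=NULL, no match -> dropped
So 2 of 7 rows are dropped.

SQL:
SELECT a.student, b.title AS course
FROM enrollments a
INNER JOIN courses b ON a.course_id = b.id

Result:
student | course        
--------+---------------
Dave    | Databases     
Ivan    | Physics       
Aaron   | Databases     
Uma     | Physics       
Jack    | Linear Algebra


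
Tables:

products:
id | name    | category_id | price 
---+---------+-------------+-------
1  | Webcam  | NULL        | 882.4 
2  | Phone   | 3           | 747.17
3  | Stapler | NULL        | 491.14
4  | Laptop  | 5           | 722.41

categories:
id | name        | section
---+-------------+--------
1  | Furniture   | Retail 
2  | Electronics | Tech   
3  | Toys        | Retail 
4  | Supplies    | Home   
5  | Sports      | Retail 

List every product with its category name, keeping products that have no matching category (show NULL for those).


LEFT JOIN keeps every row from products (the left table); where category_id has no match in categories, the category columns become NULL. Walk through each product:
  - product 1 (Webcam): category_id=NULL, no match -> kept with NULL
  - product 2 (Phone): category_id=3 -> matches Toys
  - product 3 (Stapler): category_id=NULL, no match -> kept with NULL
  - product 4 (Laptop): category_id=5 -> matches Sports
All 4 rows appear; 2 have NULL category.

SQL:
SELECT a.name, b.name AS category
FROM products a
LEFT JOIN categories b ON a.category_id = b.id

Result:
name    | category
--------+---------
Webcam  | NULL    
Phone   | Toys    
Stapler | NULL    
Laptop  | Sports  


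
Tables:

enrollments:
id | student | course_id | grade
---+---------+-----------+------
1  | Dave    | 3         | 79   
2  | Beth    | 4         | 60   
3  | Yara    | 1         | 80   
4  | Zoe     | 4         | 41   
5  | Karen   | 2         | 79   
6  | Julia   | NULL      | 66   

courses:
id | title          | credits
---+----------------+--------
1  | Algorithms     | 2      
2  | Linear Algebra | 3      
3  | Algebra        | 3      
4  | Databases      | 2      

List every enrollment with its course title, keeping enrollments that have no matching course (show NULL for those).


LEFT JOIN keeps every row from enrollments (the left table); where course_id has no match in courses, the course columns become NULL. Walk through each enrollment:
  - enrollment 1 (Dave): course_id=3 -> matches Algebra
  - enrollment 2 (Beth): course_id=4 -> matches Databases
  - enrollment 3 (Yara): course_id=1 -> matches Algorithms
  - enrollment 4 (Zoe): course_id=4 -> matches Databases
  - enrollment 5 (Karen): course_id=2 -> matches Linear Algebra
  - enrollment 6 (Julia): course_id=NULL, no match -> kept with NULL
All 6 rows appear; 1 has NULL course.

SQL:
SELECT a.student, b.title AS course
FROM enrollments a
LEFT JOIN courses b ON a.course_id = b.id

Result:
student | course        
--------+---------------
Dave    | Algebra       
Beth    | Databases     
Yara    | Algorithms    
Zoe     | Databases     
Karen   | Linear Algebra
Julia   | NULL          


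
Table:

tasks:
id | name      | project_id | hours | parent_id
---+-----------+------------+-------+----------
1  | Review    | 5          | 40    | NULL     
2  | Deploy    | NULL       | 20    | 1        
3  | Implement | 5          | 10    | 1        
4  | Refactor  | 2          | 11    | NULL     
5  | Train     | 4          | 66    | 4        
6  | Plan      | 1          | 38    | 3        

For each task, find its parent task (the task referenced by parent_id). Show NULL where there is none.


This is a self-join: tasks is joined to a second copy of itself, matching each row's parent_id to another row's id. Use LEFT JOIN so rows with parent_id=NULL are kept.
  - task 1 (Review): parent_id=NULL -> NULL
  - task 2 (Deploy): parent_id=1 -> Review
  - task 3 (Implement): parent_id=1 -> Review
  - task 4 (Refactor): parent_id=NULL -> NULL
  - task 5 (Train): parent_id=4 -> Refactor
  - task 6 (Plan): parent_id=3 -> Implement

SQL:
SELECT a.name AS item, b.name AS parent
FROM tasks a
LEFT JOIN tasks b ON a.parent_id = b.id

Result:
item      | parent   
----------+----------
Review    | NULL     
Deploy    | Review   
Implement | Review   
Refactor  | NULL     
Train     | Refactor 
Plan      | Implement


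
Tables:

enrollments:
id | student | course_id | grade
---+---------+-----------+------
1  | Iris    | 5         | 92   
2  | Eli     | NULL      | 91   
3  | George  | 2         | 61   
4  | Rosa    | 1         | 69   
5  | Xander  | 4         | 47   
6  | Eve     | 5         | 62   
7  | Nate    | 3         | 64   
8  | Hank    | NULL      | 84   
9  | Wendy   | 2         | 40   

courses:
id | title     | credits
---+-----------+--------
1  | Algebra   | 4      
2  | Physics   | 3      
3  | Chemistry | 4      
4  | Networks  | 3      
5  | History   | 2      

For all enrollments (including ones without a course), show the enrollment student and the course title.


LEFT JOIN keeps every row from enrollments (the left table); where course_id has no match in courses, the course columns become NULL. Walk through each enrollment:
  - enrollment 1 (Iris): course_id=5 -> matches History
  - enrollment 2 (Eli): course_id=NULL, no match -> kept with NULL
  - enrollment 3 (George): course_id=2 -> matches Physics
  - enrollment 4 (Rosa): course_id=1 -> matches Algebra
  - enrollment 5 (Xander): course_id=4 -> matches Networks
  - enrollment 6 (Eve): course_id=5 -> matches History
  - enrollment 7 (Nate): course_id=3 -> matches Chemistry
  - enrollment 8 (Hank): course_id=NULL, no match -> kept with NULL
  - enrollment 9 (Wendy): course_id=2 -> matches Physics
All 9 rows appear; 2 have NULL course.

SQL:
SELECT a.student, b.title AS course
FROM enrollments a
LEFT JOIN courses b ON a.course_id = b.id

Result:
student | course   
--------+----------
Iris    | History  
Eli     | NULL     
George  | Physics  
Rosa    | Algebra  
Xander  | Networks 
Eve     | History  
Nate    | Chemistry
Hank    | NULL     
Wendy   | Physics  


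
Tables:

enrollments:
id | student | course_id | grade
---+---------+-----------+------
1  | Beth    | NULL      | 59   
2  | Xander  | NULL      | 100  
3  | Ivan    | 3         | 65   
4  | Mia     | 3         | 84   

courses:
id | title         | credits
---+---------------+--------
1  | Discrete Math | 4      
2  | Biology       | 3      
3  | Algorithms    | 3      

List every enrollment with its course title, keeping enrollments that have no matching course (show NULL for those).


LEFT JOIN keeps every row from enrollments (the left table); where course_id has no match in courses, the course columns become NULL. Walk through each enrollment:
  - enrollment 1 (Beth): course_id=NULL, no match -> kept with NULL
  - enrollment 2 (Xander): course_id=NULL, no match -> kept with NULL
  - enrollment 3 (Ivan): course_id=3 -> matches Algorithms
  - enrollment 4 (Mia): course_id=3 -> matches Algorithms
All 4 rows appear; 2 have NULL course.

SQL:
SELECT a.student, b.title AS course
FROM enrollments a
LEFT JOIN courses b ON a.course_id = b.id

Result:
student | course    
--------+-----------
Beth    | NULL      
Xander  | NULL      
Ivan    | Algorithms
Mia     | Algorithms


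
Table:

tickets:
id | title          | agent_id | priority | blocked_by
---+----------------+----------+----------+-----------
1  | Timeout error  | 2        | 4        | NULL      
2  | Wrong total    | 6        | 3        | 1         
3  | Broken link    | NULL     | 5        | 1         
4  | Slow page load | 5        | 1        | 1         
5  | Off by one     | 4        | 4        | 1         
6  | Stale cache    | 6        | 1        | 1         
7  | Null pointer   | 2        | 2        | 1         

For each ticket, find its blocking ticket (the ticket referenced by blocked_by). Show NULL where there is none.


This is a self-join: tickets is joined to a second copy of itself, matching each row's blocked_by to another row's id. Use LEFT JOIN so rows with blocked_by=NULL are kept.
  - ticket 1 (Timeout error): blocked_by=NULL -> NULL
  - ticket 2 (Wrong total): blocked_by=1 -> Timeout error
  - ticket 3 (Broken link): blocked_by=1 -> Timeout error
  - ticket 4 (Slow page load): blocked_by=1 -> Timeout error
  - ticket 5 (Off by one): blocked_by=1 -> Timeout error
  - ticket 6 (Stale cache): blocked_by=1 -> Timeout error
  - ticket 7 (Null pointer): blocked_by=1 -> Timeout error

SQL:
SELECT a.title AS item, b.title AS blocked_by
FROM tickets a
LEFT JOIN tickets b ON a.blocked_by = b.id

Result:
item           | blocked_by   
---------------+--------------
Timeout error  | NULL         
Wrong total    | Timeout error
Broken link    | Timeout error
Slow page load | Timeout error
Off by one     | Timeout error
Stale cache    | Timeout error
Null pointer   | Timeout error
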